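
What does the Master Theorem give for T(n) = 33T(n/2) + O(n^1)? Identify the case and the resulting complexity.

Master Theorem for T(n) = 33T(n/2) + O(n^1):

a = 33, b = 2, c = 1
log_b(a) = log_2(33) = 5.0444

Case 1: c = 1 < log_2(33) = 5.0444
T(n) = O(n^(log_2 33))

For T(n) = 33T(n/2) + O(n^1): log_2(33) = 5.0444. This is Case 1 of the Master Theorem (c < log_b(a), work dominated by leaves), giving O(n^(log_2 33)).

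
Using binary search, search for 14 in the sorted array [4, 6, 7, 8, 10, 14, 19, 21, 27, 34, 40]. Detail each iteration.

Binary search for 14 in [4, 6, 7, 8, 10, 14, 19, 21, 27, 34, 40]:

lo=0, hi=10, mid=5, arr[mid]=14 -> Found target at index 5!

Binary search finds 14 at index 5 after 1 comparisons. The search repeatedly halves the search space by comparing with the middle element.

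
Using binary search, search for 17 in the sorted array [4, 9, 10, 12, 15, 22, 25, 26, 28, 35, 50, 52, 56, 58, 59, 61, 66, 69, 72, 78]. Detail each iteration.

Binary search for 17 in [4, 9, 10, 12, 15, 22, 25, 26, 28, 35, 50, 52, 56, 58, 59, 61, 66, 69, 72, 78]:

lo=0, hi=19, mid=9, arr[mid]=35 -> 35 > 17, search left half
lo=0, hi=8, mid=4, arr[mid]=15 -> 15 < 17, search right half
lo=5, hi=8, mid=6, arr[mid]=25 -> 25 > 17, search left half
lo=5, hi=5, mid=5, arr[mid]=22 -> 22 > 17, search left half
lo=5 > hi=4, target 17 not found

Binary search determines that 17 is not in the array after 4 comparisons. The search space was exhausted without finding the target.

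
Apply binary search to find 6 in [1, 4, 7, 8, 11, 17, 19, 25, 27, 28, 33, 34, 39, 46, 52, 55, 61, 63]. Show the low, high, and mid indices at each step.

Binary search for 6 in [1, 4, 7, 8, 11, 17, 19, 25, 27, 28, 33, 34, 39, 46, 52, 55, 61, 63]:

lo=0, hi=17, mid=8, arr[mid]=27 -> 27 > 6, search left half
lo=0, hi=7, mid=3, arr[mid]=8 -> 8 > 6, search left half
lo=0, hi=2, mid=1, arr[mid]=4 -> 4 < 6, search right half
lo=2, hi=2, mid=2, arr[mid]=7 -> 7 > 6, search left half
lo=2 > hi=1, target 6 not found

Binary search determines that 6 is not in the array after 4 comparisons. The search space was exhausted without finding the target.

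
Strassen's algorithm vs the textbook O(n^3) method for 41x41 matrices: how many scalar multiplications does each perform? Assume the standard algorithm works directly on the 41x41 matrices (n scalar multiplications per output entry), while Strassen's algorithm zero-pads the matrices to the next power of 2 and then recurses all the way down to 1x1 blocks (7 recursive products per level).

Matrix multiplication for 41x41 matrices:

Strassen's algorithm requires power-of-2 dimensions. Pad 41x41 to 64x64 (next power of 2).

Standard algorithm: 41^3 = 68921 multiplications
Strassen's algorithm: 7^(log2(64)) = 7^6 = 117649 multiplications
Difference: 68921 - 117649 = -48728 (Strassen uses MORE here due to padding overhead — for small or just-over-power-of-2 n, padding can outweigh the per-level savings)

Standard: 68921 multiplications (41^3). Strassen: 117649 multiplications (7^6, after padding to 64x64). Strassen reduces 8 recursive multiplications to 7 at each level.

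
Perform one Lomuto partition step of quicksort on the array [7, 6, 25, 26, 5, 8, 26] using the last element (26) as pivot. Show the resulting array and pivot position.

Lomuto partition with pivot = 26:

Initial array: [7, 6, 25, 26, 5, 8, 26]

arr[0]=7 <= 26: swap with position 0, array becomes [7, 6, 25, 26, 5, 8, 26]
arr[1]=6 <= 26: swap with position 1, array becomes [7, 6, 25, 26, 5, 8, 26]
arr[2]=25 <= 26: swap with position 2, array becomes [7, 6, 25, 26, 5, 8, 26]
arr[3]=26 <= 26: swap with position 3, array becomes [7, 6, 25, 26, 5, 8, 26]
arr[4]=5 <= 26: swap with position 4, array becomes [7, 6, 25, 26, 5, 8, 26]
arr[5]=8 <= 26: swap with position 5, array becomes [7, 6, 25, 26, 5, 8, 26]

Place pivot at position 6: [7, 6, 25, 26, 5, 8, 26]
Pivot position: 6

After partitioning with pivot 26, the array becomes [7, 6, 25, 26, 5, 8, 26]. The pivot is placed at index 6. All elements to the left of the pivot are <= 26, and all elements to the right are > 26.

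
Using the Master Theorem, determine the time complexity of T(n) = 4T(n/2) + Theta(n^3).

Master Theorem for T(n) = 4T(n/2) + O(n^3):

a = 4, b = 2, c = 3
log_b(a) = log_2(4) = 2.0000

Case 3: c = 3 > log_2(4) = 2.0000
T(n) = O(n^3) = O(n^3)

For T(n) = 4T(n/2) + O(n^3): log_2(4) = 2.0000. This is Case 3 of the Master Theorem (c > log_b(a), work dominated by root), giving O(n^3).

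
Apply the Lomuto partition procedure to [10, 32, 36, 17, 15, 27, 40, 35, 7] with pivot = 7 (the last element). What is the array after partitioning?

Lomuto partition with pivot = 7:

Initial array: [10, 32, 36, 17, 15, 27, 40, 35, 7]

arr[0]=10 > 7: no swap
arr[1]=32 > 7: no swap
arr[2]=36 > 7: no swap
arr[3]=17 > 7: no swap
arr[4]=15 > 7: no swap
arr[5]=27 > 7: no swap
arr[6]=40 > 7: no swap
arr[7]=35 > 7: no swap

Place pivot at position 0: [7, 32, 36, 17, 15, 27, 40, 35, 10]
Pivot position: 0

After partitioning with pivot 7, the array becomes [7, 32, 36, 17, 15, 27, 40, 35, 10]. The pivot is placed at index 0. All elements to the left of the pivot are <= 7, and all elements to the right are > 7.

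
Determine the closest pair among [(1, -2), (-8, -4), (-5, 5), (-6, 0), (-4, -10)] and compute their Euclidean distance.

Computing all pairwise distances among 5 points:

d((1, -2), (-8, -4)) = 9.2195
d((1, -2), (-5, 5)) = 9.2195
d((1, -2), (-6, 0)) = 7.2801
d((1, -2), (-4, -10)) = 9.434
d((-8, -4), (-5, 5)) = 9.4868
d((-8, -4), (-6, 0)) = 4.4721 <-- minimum
d((-8, -4), (-4, -10)) = 7.2111
d((-5, 5), (-6, 0)) = 5.099
d((-5, 5), (-4, -10)) = 15.0333
d((-6, 0), (-4, -10)) = 10.198

Closest pair: (-8, -4) and (-6, 0) with distance 4.4721

The closest pair is (-8, -4) and (-6, 0) with Euclidean distance 4.4721. For 5 points, brute-force pairwise comparison is shown above. For large n, the divide-and-conquer algorithm (sort by x, recurse on halves, check the dividing strip) achieves O(n log n).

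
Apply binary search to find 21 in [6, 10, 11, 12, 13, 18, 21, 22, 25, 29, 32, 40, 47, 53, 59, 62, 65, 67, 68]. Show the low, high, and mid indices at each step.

Binary search for 21 in [6, 10, 11, 12, 13, 18, 21, 22, 25, 29, 32, 40, 47, 53, 59, 62, 65, 67, 68]:

lo=0, hi=18, mid=9, arr[mid]=29 -> 29 > 21, search left half
lo=0, hi=8, mid=4, arr[mid]=13 -> 13 < 21, search right half
lo=5, hi=8, mid=6, arr[mid]=21 -> Found target at index 6!

Binary search finds 21 at index 6 after 3 comparisons. The search repeatedly halves the search space by comparing with the middle element.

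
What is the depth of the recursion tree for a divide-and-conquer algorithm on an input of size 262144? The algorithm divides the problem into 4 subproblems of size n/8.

For divide and conquer with division factor 8:

Problem sizes at each level:
Level 0: 262144
Level 1: 32768
Level 2: 4096
Level 3: 512
Level 4: 64
Level 5: 8
Level 6: 1

The root is level 0 and the size-1 base case is level 6 (the tree spans levels 0 through 6, i.e. 7 levels counting the root), so the depth is the number of divisions: log_8(262144) = 6

The recursion tree depth is log_8(262144) = 6. At each level, the problem size is divided by 8, so it takes 6 divisions to reduce to a base case of size 1. The algorithm makes 4 recursive calls at each level.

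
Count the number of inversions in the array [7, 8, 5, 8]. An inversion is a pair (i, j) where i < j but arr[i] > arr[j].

Finding inversions in [7, 8, 5, 8]:

(0, 2): arr[0]=7 > arr[2]=5
(1, 2): arr[1]=8 > arr[2]=5

Total inversions: 2

The array has 2 inversion(s): (0,2), (1,2). Each pair (i,j) satisfies i < j and arr[i] > arr[j].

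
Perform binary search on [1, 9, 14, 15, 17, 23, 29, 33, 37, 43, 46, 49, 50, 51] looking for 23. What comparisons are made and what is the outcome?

Binary search for 23 in [1, 9, 14, 15, 17, 23, 29, 33, 37, 43, 46, 49, 50, 51]:

lo=0, hi=13, mid=6, arr[mid]=29 -> 29 > 23, search left half
lo=0, hi=5, mid=2, arr[mid]=14 -> 14 < 23, search right half
lo=3, hi=5, mid=4, arr[mid]=17 -> 17 < 23, search right half
lo=5, hi=5, mid=5, arr[mid]=23 -> Found target at index 5!

Binary search finds 23 at index 5 after 4 comparisons. The search repeatedly halves the search space by comparing with the middle element.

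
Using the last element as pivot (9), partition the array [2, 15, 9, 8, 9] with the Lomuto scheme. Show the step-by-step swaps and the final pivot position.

Lomuto partition with pivot = 9:

Initial array: [2, 15, 9, 8, 9]

arr[0]=2 <= 9: swap with position 0, array becomes [2, 15, 9, 8, 9]
arr[1]=15 > 9: no swap
arr[2]=9 <= 9: swap with position 1, array becomes [2, 9, 15, 8, 9]
arr[3]=8 <= 9: swap with position 2, array becomes [2, 9, 8, 15, 9]

Place pivot at position 3: [2, 9, 8, 9, 15]
Pivot position: 3

After partitioning with pivot 9, the array becomes [2, 9, 8, 9, 15]. The pivot is placed at index 3. All elements to the left of the pivot are <= 9, and all elements to the right are > 9.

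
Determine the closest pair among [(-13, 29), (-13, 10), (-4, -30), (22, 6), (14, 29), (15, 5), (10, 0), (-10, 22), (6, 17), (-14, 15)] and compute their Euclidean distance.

Computing all pairwise distances among 10 points:

d((-13, 29), (-13, 10)) = 19.0
d((-13, 29), (-4, -30)) = 59.6825
d((-13, 29), (22, 6)) = 41.8808
d((-13, 29), (14, 29)) = 27.0
d((-13, 29), (15, 5)) = 36.8782
d((-13, 29), (10, 0)) = 37.0135
d((-13, 29), (-10, 22)) = 7.6158
d((-13, 29), (6, 17)) = 22.4722
d((-13, 29), (-14, 15)) = 14.0357
d((-13, 10), (-4, -30)) = 41.0
d((-13, 10), (22, 6)) = 35.2278
d((-13, 10), (14, 29)) = 33.0151
d((-13, 10), (15, 5)) = 28.4429
d((-13, 10), (10, 0)) = 25.0799
d((-13, 10), (-10, 22)) = 12.3693
d((-13, 10), (6, 17)) = 20.2485
d((-13, 10), (-14, 15)) = 5.099 <-- minimum
d((-4, -30), (22, 6)) = 44.4072
d((-4, -30), (14, 29)) = 61.6847
d((-4, -30), (15, 5)) = 39.8246
d((-4, -30), (10, 0)) = 33.1059
d((-4, -30), (-10, 22)) = 52.345
d((-4, -30), (6, 17)) = 48.0521
d((-4, -30), (-14, 15)) = 46.0977
d((22, 6), (14, 29)) = 24.3516
d((22, 6), (15, 5)) = 7.0711
d((22, 6), (10, 0)) = 13.4164
d((22, 6), (-10, 22)) = 35.7771
d((22, 6), (6, 17)) = 19.4165
d((22, 6), (-14, 15)) = 37.108
d((14, 29), (15, 5)) = 24.0208
d((14, 29), (10, 0)) = 29.2746
d((14, 29), (-10, 22)) = 25.0
d((14, 29), (6, 17)) = 14.4222
d((14, 29), (-14, 15)) = 31.305
d((15, 5), (10, 0)) = 7.0711
d((15, 5), (-10, 22)) = 30.2324
d((15, 5), (6, 17)) = 15.0
d((15, 5), (-14, 15)) = 30.6757
d((10, 0), (-10, 22)) = 29.7321
d((10, 0), (6, 17)) = 17.4642
d((10, 0), (-14, 15)) = 28.3019
d((-10, 22), (6, 17)) = 16.7631
d((-10, 22), (-14, 15)) = 8.0623
d((6, 17), (-14, 15)) = 20.0998

Closest pair: (-13, 10) and (-14, 15) with distance 5.099

The closest pair is (-13, 10) and (-14, 15) with Euclidean distance 5.099. For 10 points, brute-force pairwise comparison is shown above. For large n, the divide-and-conquer algorithm (sort by x, recurse on halves, check the dividing strip) achieves O(n log n).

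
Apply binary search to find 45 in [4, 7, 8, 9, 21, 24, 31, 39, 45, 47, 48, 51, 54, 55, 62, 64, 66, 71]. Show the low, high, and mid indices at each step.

Binary search for 45 in [4, 7, 8, 9, 21, 24, 31, 39, 45, 47, 48, 51, 54, 55, 62, 64, 66, 71]:

lo=0, hi=17, mid=8, arr[mid]=45 -> Found target at index 8!

Binary search finds 45 at index 8 after 1 comparisons. The search repeatedly halves the search space by comparing with the middle element.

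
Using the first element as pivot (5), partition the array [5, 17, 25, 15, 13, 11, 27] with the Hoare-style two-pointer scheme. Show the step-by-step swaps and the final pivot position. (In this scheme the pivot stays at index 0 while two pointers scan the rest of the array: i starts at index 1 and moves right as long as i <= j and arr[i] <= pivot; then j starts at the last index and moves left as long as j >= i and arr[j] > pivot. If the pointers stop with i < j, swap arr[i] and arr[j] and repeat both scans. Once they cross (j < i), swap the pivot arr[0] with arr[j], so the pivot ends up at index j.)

Hoare-style two-pointer partition with pivot = 5:

Initial array: [5, 17, 25, 15, 13, 11, 27]

Pointers start at i = 1, j = 6.
i ends at 1, j ends at 0: the pointers have crossed (j < i), so scanning stops.

j = 0, so swapping arr[0] with arr[j] leaves the pivot at position 0: [5, 17, 25, 15, 13, 11, 27]
Pivot position: 0

After partitioning with pivot 5, the array becomes [5, 17, 25, 15, 13, 11, 27]. The pivot is placed at index 0. All elements to the left of the pivot are <= 5, and all elements to the right are > 5.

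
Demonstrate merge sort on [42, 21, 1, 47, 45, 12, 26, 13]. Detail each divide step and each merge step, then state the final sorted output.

Merge sort trace:

Split: [42, 21, 1, 47, 45, 12, 26, 13] -> [42, 21, 1, 47] and [45, 12, 26, 13]
  Split: [42, 21, 1, 47] -> [42, 21] and [1, 47]
    Split: [42, 21] -> [42] and [21]
    Merge: [42] + [21] -> [21, 42]
    Split: [1, 47] -> [1] and [47]
    Merge: [1] + [47] -> [1, 47]
  Merge: [21, 42] + [1, 47] -> [1, 21, 42, 47]
  Split: [45, 12, 26, 13] -> [45, 12] and [26, 13]
    Split: [45, 12] -> [45] and [12]
    Merge: [45] + [12] -> [12, 45]
    Split: [26, 13] -> [26] and [13]
    Merge: [26] + [13] -> [13, 26]
  Merge: [12, 45] + [13, 26] -> [12, 13, 26, 45]
Merge: [1, 21, 42, 47] + [12, 13, 26, 45] -> [1, 12, 13, 21, 26, 42, 45, 47]

Final sorted array: [1, 12, 13, 21, 26, 42, 45, 47]

The merge sort proceeds by recursively splitting the array and merging sorted halves.
After all merges, the sorted array is [1, 12, 13, 21, 26, 42, 45, 47].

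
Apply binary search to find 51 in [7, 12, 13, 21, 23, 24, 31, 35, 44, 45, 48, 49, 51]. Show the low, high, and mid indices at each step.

Binary search for 51 in [7, 12, 13, 21, 23, 24, 31, 35, 44, 45, 48, 49, 51]:

lo=0, hi=12, mid=6, arr[mid]=31 -> 31 < 51, search right half
lo=7, hi=12, mid=9, arr[mid]=45 -> 45 < 51, search right half
lo=10, hi=12, mid=11, arr[mid]=49 -> 49 < 51, search right half
lo=12, hi=12, mid=12, arr[mid]=51 -> Found target at index 12!

Binary search finds 51 at index 12 after 4 comparisons. The search repeatedly halves the search space by comparing with the middle element.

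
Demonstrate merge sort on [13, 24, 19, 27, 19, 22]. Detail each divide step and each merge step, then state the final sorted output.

Merge sort trace:

Split: [13, 24, 19, 27, 19, 22] -> [13, 24, 19] and [27, 19, 22]
  Split: [13, 24, 19] -> [13] and [24, 19]
    Split: [24, 19] -> [24] and [19]
    Merge: [24] + [19] -> [19, 24]
  Merge: [13] + [19, 24] -> [13, 19, 24]
  Split: [27, 19, 22] -> [27] and [19, 22]
    Split: [19, 22] -> [19] and [22]
    Merge: [19] + [22] -> [19, 22]
  Merge: [27] + [19, 22] -> [19, 22, 27]
Merge: [13, 19, 24] + [19, 22, 27] -> [13, 19, 19, 22, 24, 27]

Final sorted array: [13, 19, 19, 22, 24, 27]

The merge sort proceeds by recursively splitting the array and merging sorted halves.
After all merges, the sorted array is [13, 19, 19, 22, 24, 27].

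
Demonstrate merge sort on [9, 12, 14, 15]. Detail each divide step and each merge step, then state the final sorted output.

Merge sort trace:

Split: [9, 12, 14, 15] -> [9, 12] and [14, 15]
  Split: [9, 12] -> [9] and [12]
  Merge: [9] + [12] -> [9, 12]
  Split: [14, 15] -> [14] and [15]
  Merge: [14] + [15] -> [14, 15]
Merge: [9, 12] + [14, 15] -> [9, 12, 14, 15]

Final sorted array: [9, 12, 14, 15]

The merge sort proceeds by recursively splitting the array and merging sorted halves.
After all merges, the sorted array is [9, 12, 14, 15].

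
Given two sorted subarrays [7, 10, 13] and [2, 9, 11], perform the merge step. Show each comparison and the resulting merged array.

Merging process:

Compare 7 vs 2: take 2 from right. Merged: [2]
Compare 7 vs 9: take 7 from left. Merged: [2, 7]
Compare 10 vs 9: take 9 from right. Merged: [2, 7, 9]
Compare 10 vs 11: take 10 from left. Merged: [2, 7, 9, 10]
Compare 13 vs 11: take 11 from right. Merged: [2, 7, 9, 10, 11]
Append remaining from left: [13]. Merged: [2, 7, 9, 10, 11, 13]

Final merged array: [2, 7, 9, 10, 11, 13]
Total comparisons: 5

The merged array is [2, 7, 9, 10, 11, 13], requiring 5 comparisons. The merge step runs in O(n) time where n is the total number of elements.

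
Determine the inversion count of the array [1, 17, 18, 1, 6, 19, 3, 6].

Finding inversions in [1, 17, 18, 1, 6, 19, 3, 6]:

(1, 3): arr[1]=17 > arr[3]=1
(1, 4): arr[1]=17 > arr[4]=6
(1, 6): arr[1]=17 > arr[6]=3
(1, 7): arr[1]=17 > arr[7]=6
(2, 3): arr[2]=18 > arr[3]=1
(2, 4): arr[2]=18 > arr[4]=6
(2, 6): arr[2]=18 > arr[6]=3
(2, 7): arr[2]=18 > arr[7]=6
(4, 6): arr[4]=6 > arr[6]=3
(5, 6): arr[5]=19 > arr[6]=3
(5, 7): arr[5]=19 > arr[7]=6

Total inversions: 11

The array has 11 inversion(s): (1,3), (1,4), (1,6), (1,7), (2,3), (2,4), (2,6), (2,7), (4,6), (5,6), (5,7). Each pair (i,j) satisfies i < j and arr[i] > arr[j].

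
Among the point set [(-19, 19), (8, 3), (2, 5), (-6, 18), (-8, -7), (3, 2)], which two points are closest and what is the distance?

Computing all pairwise distances among 6 points:

d((-19, 19), (8, 3)) = 31.3847
d((-19, 19), (2, 5)) = 25.2389
d((-19, 19), (-6, 18)) = 13.0384
d((-19, 19), (-8, -7)) = 28.2312
d((-19, 19), (3, 2)) = 27.8029
d((8, 3), (2, 5)) = 6.3246
d((8, 3), (-6, 18)) = 20.5183
d((8, 3), (-8, -7)) = 18.868
d((8, 3), (3, 2)) = 5.099
d((2, 5), (-6, 18)) = 15.2643
d((2, 5), (-8, -7)) = 15.6205
d((2, 5), (3, 2)) = 3.1623 <-- minimum
d((-6, 18), (-8, -7)) = 25.0799
d((-6, 18), (3, 2)) = 18.3576
d((-8, -7), (3, 2)) = 14.2127

Closest pair: (2, 5) and (3, 2) with distance 3.1623

The closest pair is (2, 5) and (3, 2) with Euclidean distance 3.1623. For 6 points, brute-force pairwise comparison is shown above. For large n, the divide-and-conquer algorithm (sort by x, recurse on halves, check the dividing strip) achieves O(n log n).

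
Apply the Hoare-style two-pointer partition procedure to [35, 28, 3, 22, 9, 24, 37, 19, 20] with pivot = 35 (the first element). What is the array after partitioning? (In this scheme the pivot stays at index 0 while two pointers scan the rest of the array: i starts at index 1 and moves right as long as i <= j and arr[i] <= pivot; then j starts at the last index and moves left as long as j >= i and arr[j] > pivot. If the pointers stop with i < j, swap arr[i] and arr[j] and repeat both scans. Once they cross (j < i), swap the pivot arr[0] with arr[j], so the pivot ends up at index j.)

Hoare-style two-pointer partition with pivot = 35:

Initial array: [35, 28, 3, 22, 9, 24, 37, 19, 20]

Pointers start at i = 1, j = 8.
i stops at index 6 (arr[6]=37 > 35), j stops at index 8 (arr[8]=20 <= 35): swap arr[6] and arr[8], array becomes [35, 28, 3, 22, 9, 24, 20, 19, 37]
i ends at 8, j ends at 7: the pointers have crossed (j < i), so scanning stops.

Swap pivot arr[0] with arr[7] to place pivot at position 7: [19, 28, 3, 22, 9, 24, 20, 35, 37]
Pivot position: 7

After partitioning with pivot 35, the array becomes [19, 28, 3, 22, 9, 24, 20, 35, 37]. The pivot is placed at index 7. All elements to the left of the pivot are <= 35, and all elements to the right are > 35.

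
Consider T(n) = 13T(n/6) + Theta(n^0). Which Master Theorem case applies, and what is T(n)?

Master Theorem for T(n) = 13T(n/6) + O(n^0):

a = 13, b = 6, c = 0
log_b(a) = log_6(13) = 1.4315

Case 1: c = 0 < log_6(13) = 1.4315
T(n) = O(n^(log_6 13))

For T(n) = 13T(n/6) + O(n^0): log_6(13) = 1.4315. This is Case 1 of the Master Theorem (c < log_b(a), work dominated by leaves), giving O(n^(log_6 13)).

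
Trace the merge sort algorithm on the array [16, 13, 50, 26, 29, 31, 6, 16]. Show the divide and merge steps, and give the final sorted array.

Merge sort trace:

Split: [16, 13, 50, 26, 29, 31, 6, 16] -> [16, 13, 50, 26] and [29, 31, 6, 16]
  Split: [16, 13, 50, 26] -> [16, 13] and [50, 26]
    Split: [16, 13] -> [16] and [13]
    Merge: [16] + [13] -> [13, 16]
    Split: [50, 26] -> [50] and [26]
    Merge: [50] + [26] -> [26, 50]
  Merge: [13, 16] + [26, 50] -> [13, 16, 26, 50]
  Split: [29, 31, 6, 16] -> [29, 31] and [6, 16]
    Split: [29, 31] -> [29] and [31]
    Merge: [29] + [31] -> [29, 31]
    Split: [6, 16] -> [6] and [16]
    Merge: [6] + [16] -> [6, 16]
  Merge: [29, 31] + [6, 16] -> [6, 16, 29, 31]
Merge: [13, 16, 26, 50] + [6, 16, 29, 31] -> [6, 13, 16, 16, 26, 29, 31, 50]

Final sorted array: [6, 13, 16, 16, 26, 29, 31, 50]

The merge sort proceeds by recursively splitting the array and merging sorted halves.
After all merges, the sorted array is [6, 13, 16, 16, 26, 29, 31, 50].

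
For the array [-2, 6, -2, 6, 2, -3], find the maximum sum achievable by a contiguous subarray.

Using Kadane's algorithm on [-2, 6, -2, 6, 2, -3]:

Scanning through the array:
Position 1 (value 6): max_ending_here = 6, max_so_far = 6
Position 2 (value -2): max_ending_here = 4, max_so_far = 6
Position 3 (value 6): max_ending_here = 10, max_so_far = 10
Position 4 (value 2): max_ending_here = 12, max_so_far = 12
Position 5 (value -3): max_ending_here = 9, max_so_far = 12

Maximum subarray: [6, -2, 6, 2]
Maximum sum: 12

The maximum subarray is [6, -2, 6, 2] with sum 12. This subarray runs from index 1 to index 4.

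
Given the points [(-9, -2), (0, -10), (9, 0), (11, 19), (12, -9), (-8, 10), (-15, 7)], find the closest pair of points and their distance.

Computing all pairwise distances among 7 points:

d((-9, -2), (0, -10)) = 12.0416
d((-9, -2), (9, 0)) = 18.1108
d((-9, -2), (11, 19)) = 29.0
d((-9, -2), (12, -9)) = 22.1359
d((-9, -2), (-8, 10)) = 12.0416
d((-9, -2), (-15, 7)) = 10.8167
d((0, -10), (9, 0)) = 13.4536
d((0, -10), (11, 19)) = 31.0161
d((0, -10), (12, -9)) = 12.0416
d((0, -10), (-8, 10)) = 21.5407
d((0, -10), (-15, 7)) = 22.6716
d((9, 0), (11, 19)) = 19.105
d((9, 0), (12, -9)) = 9.4868
d((9, 0), (-8, 10)) = 19.7231
d((9, 0), (-15, 7)) = 25.0
d((11, 19), (12, -9)) = 28.0179
d((11, 19), (-8, 10)) = 21.0238
d((11, 19), (-15, 7)) = 28.6356
d((12, -9), (-8, 10)) = 27.5862
d((12, -9), (-15, 7)) = 31.3847
d((-8, 10), (-15, 7)) = 7.6158 <-- minimum

Closest pair: (-8, 10) and (-15, 7) with distance 7.6158

The closest pair is (-8, 10) and (-15, 7) with Euclidean distance 7.6158. For 7 points, brute-force pairwise comparison is shown above. For large n, the divide-and-conquer algorithm (sort by x, recurse on halves, check the dividing strip) achieves O(n log n).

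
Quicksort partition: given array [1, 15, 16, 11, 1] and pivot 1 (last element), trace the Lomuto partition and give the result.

Lomuto partition with pivot = 1:

Initial array: [1, 15, 16, 11, 1]

arr[0]=1 <= 1: swap with position 0, array becomes [1, 15, 16, 11, 1]
arr[1]=15 > 1: no swap
arr[2]=16 > 1: no swap
arr[3]=11 > 1: no swap

Place pivot at position 1: [1, 1, 16, 11, 15]
Pivot position: 1

After partitioning with pivot 1, the array becomes [1, 1, 16, 11, 15]. The pivot is placed at index 1. All elements to the left of the pivot are <= 1, and all elements to the right are > 1.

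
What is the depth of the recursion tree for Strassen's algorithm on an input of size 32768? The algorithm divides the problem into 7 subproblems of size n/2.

For divide and conquer with division factor 2:

Problem sizes at each level:
Level 0: 32768
Level 1: 16384
Level 2: 8192
Level 3: 4096
Level 4: 2048
Level 5: 1024
Level 6: 512
Level 7: 256
Level 8: 128
Level 9: 64
Level 10: 32
Level 11: 16
Level 12: 8
Level 13: 4
Level 14: 2
Level 15: 1

The root is level 0 and the size-1 base case is level 15 (the tree spans levels 0 through 15, i.e. 16 levels counting the root), so the depth is the number of divisions: log_2(32768) = 15

The recursion tree depth is log_2(32768) = 15. At each level, the problem size is divided by 2, so it takes 15 divisions to reduce to a base case of size 1. The algorithm makes 7 recursive calls at each level.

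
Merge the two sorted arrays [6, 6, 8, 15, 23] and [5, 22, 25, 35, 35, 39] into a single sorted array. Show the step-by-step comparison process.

Merging process:

Compare 6 vs 5: take 5 from right. Merged: [5]
Compare 6 vs 22: take 6 from left. Merged: [5, 6]
Compare 6 vs 22: take 6 from left. Merged: [5, 6, 6]
Compare 8 vs 22: take 8 from left. Merged: [5, 6, 6, 8]
Compare 15 vs 22: take 15 from left. Merged: [5, 6, 6, 8, 15]
Compare 23 vs 22: take 22 from right. Merged: [5, 6, 6, 8, 15, 22]
Compare 23 vs 25: take 23 from left. Merged: [5, 6, 6, 8, 15, 22, 23]
Append remaining from right: [25, 35, 35, 39]. Merged: [5, 6, 6, 8, 15, 22, 23, 25, 35, 35, 39]

Final merged array: [5, 6, 6, 8, 15, 22, 23, 25, 35, 35, 39]
Total comparisons: 7

The merged array is [5, 6, 6, 8, 15, 22, 23, 25, 35, 35, 39], requiring 7 comparisons. The merge step runs in O(n) time where n is the total number of elements.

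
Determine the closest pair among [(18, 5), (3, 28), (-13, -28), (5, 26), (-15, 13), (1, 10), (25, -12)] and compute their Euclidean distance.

Computing all pairwise distances among 7 points:

d((18, 5), (3, 28)) = 27.4591
d((18, 5), (-13, -28)) = 45.2769
d((18, 5), (5, 26)) = 24.6982
d((18, 5), (-15, 13)) = 33.9559
d((18, 5), (1, 10)) = 17.72
d((18, 5), (25, -12)) = 18.3848
d((3, 28), (-13, -28)) = 58.2409
d((3, 28), (5, 26)) = 2.8284 <-- minimum
d((3, 28), (-15, 13)) = 23.4307
d((3, 28), (1, 10)) = 18.1108
d((3, 28), (25, -12)) = 45.6508
d((-13, -28), (5, 26)) = 56.921
d((-13, -28), (-15, 13)) = 41.0488
d((-13, -28), (1, 10)) = 40.4969
d((-13, -28), (25, -12)) = 41.2311
d((5, 26), (-15, 13)) = 23.8537
d((5, 26), (1, 10)) = 16.4924
d((5, 26), (25, -12)) = 42.9418
d((-15, 13), (1, 10)) = 16.2788
d((-15, 13), (25, -12)) = 47.1699
d((1, 10), (25, -12)) = 32.5576

Closest pair: (3, 28) and (5, 26) with distance 2.8284

The closest pair is (3, 28) and (5, 26) with Euclidean distance 2.8284. For 7 points, brute-force pairwise comparison is shown above. For large n, the divide-and-conquer algorithm (sort by x, recurse on halves, check the dividing strip) achieves O(n log n).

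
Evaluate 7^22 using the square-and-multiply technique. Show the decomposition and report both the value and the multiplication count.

Computing 7^22 by squaring (build up from 7^1; each line after the first costs one multiplication):

7^1 = 7
7^2 = (7^1)^2 = 7^2 = 49
7^4 = (7^2)^2 = 49^2 = 2401
7^5 = 7 * 7^4 = 7 * 2401 = 16807
7^10 = (7^5)^2 = 16807^2 = 282475249
7^11 = 7 * 7^10 = 7 * 282475249 = 1977326743
7^22 = (7^11)^2 = 1977326743^2 = 3909821048582988049

Result: 3909821048582988049
Multiplications needed: 6 (6 lines after 7^1)

7^22 = 3909821048582988049. Using exponentiation by squaring, this requires 6 multiplications. The key idea: if the exponent is even, square the half-power; if odd, multiply by the base once.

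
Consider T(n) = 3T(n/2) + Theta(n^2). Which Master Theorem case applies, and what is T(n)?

Master Theorem for T(n) = 3T(n/2) + O(n^2):

a = 3, b = 2, c = 2
log_b(a) = log_2(3) = 1.5850

Case 3: c = 2 > log_2(3) = 1.5850
T(n) = O(n^2) = O(n^2)

For T(n) = 3T(n/2) + O(n^2): log_2(3) = 1.5850. This is Case 3 of the Master Theorem (c > log_b(a), work dominated by root), giving O(n^2).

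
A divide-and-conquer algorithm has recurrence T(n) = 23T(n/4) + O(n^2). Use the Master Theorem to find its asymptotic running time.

Master Theorem for T(n) = 23T(n/4) + O(n^2):

a = 23, b = 4, c = 2
log_b(a) = log_4(23) = 2.2618

Case 1: c = 2 < log_4(23) = 2.2618
T(n) = O(n^(log_4 23))

For T(n) = 23T(n/4) + O(n^2): log_4(23) = 2.2618. This is Case 1 of the Master Theorem (c < log_b(a), work dominated by leaves), giving O(n^(log_4 23)).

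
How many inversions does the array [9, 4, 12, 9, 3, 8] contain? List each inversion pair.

Finding inversions in [9, 4, 12, 9, 3, 8]:

(0, 1): arr[0]=9 > arr[1]=4
(0, 4): arr[0]=9 > arr[4]=3
(0, 5): arr[0]=9 > arr[5]=8
(1, 4): arr[1]=4 > arr[4]=3
(2, 3): arr[2]=12 > arr[3]=9
(2, 4): arr[2]=12 > arr[4]=3
(2, 5): arr[2]=12 > arr[5]=8
(3, 4): arr[3]=9 > arr[4]=3
(3, 5): arr[3]=9 > arr[5]=8

Total inversions: 9

The array has 9 inversion(s): (0,1), (0,4), (0,5), (1,4), (2,3), (2,4), (2,5), (3,4), (3,5). Each pair (i,j) satisfies i < j and arr[i] > arr[j].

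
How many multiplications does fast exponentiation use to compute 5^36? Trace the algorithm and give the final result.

Computing 5^36 by squaring (build up from 5^1; each line after the first costs one multiplication):

5^1 = 5
5^2 = (5^1)^2 = 5^2 = 25
5^4 = (5^2)^2 = 25^2 = 625
5^8 = (5^4)^2 = 625^2 = 390625
5^9 = 5 * 5^8 = 5 * 390625 = 1953125
5^18 = (5^9)^2 = 1953125^2 = 3814697265625
5^36 = (5^18)^2 = 3814697265625^2 = 14551915228366851806640625

Result: 14551915228366851806640625
Multiplications needed: 6 (6 lines after 5^1)

5^36 = 14551915228366851806640625. Using exponentiation by squaring, this requires 6 multiplications. The key idea: if the exponent is even, square the half-power; if odd, multiply by the base once.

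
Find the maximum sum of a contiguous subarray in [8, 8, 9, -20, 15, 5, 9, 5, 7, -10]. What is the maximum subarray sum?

Using Kadane's algorithm on [8, 8, 9, -20, 15, 5, 9, 5, 7, -10]:

Scanning through the array:
Position 1 (value 8): max_ending_here = 16, max_so_far = 16
Position 2 (value 9): max_ending_here = 25, max_so_far = 25
Position 3 (value -20): max_ending_here = 5, max_so_far = 25
Position 4 (value 15): max_ending_here = 20, max_so_far = 25
Position 5 (value 5): max_ending_here = 25, max_so_far = 25
Position 6 (value 9): max_ending_here = 34, max_so_far = 34
Position 7 (value 5): max_ending_here = 39, max_so_far = 39
Position 8 (value 7): max_ending_here = 46, max_so_far = 46
Position 9 (value -10): max_ending_here = 36, max_so_far = 46

Maximum subarray: [8, 8, 9, -20, 15, 5, 9, 5, 7]
Maximum sum: 46

The maximum subarray is [8, 8, 9, -20, 15, 5, 9, 5, 7] with sum 46. This subarray runs from index 0 to index 8.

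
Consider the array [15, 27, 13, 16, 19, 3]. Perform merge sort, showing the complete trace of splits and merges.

Merge sort trace:

Split: [15, 27, 13, 16, 19, 3] -> [15, 27, 13] and [16, 19, 3]
  Split: [15, 27, 13] -> [15] and [27, 13]
    Split: [27, 13] -> [27] and [13]
    Merge: [27] + [13] -> [13, 27]
  Merge: [15] + [13, 27] -> [13, 15, 27]
  Split: [16, 19, 3] -> [16] and [19, 3]
    Split: [19, 3] -> [19] and [3]
    Merge: [19] + [3] -> [3, 19]
  Merge: [16] + [3, 19] -> [3, 16, 19]
Merge: [13, 15, 27] + [3, 16, 19] -> [3, 13, 15, 16, 19, 27]

Final sorted array: [3, 13, 15, 16, 19, 27]

The merge sort proceeds by recursively splitting the array and merging sorted halves.
After all merges, the sorted array is [3, 13, 15, 16, 19, 27].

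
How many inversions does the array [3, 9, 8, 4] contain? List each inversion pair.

Finding inversions in [3, 9, 8, 4]:

(1, 2): arr[1]=9 > arr[2]=8
(1, 3): arr[1]=9 > arr[3]=4
(2, 3): arr[2]=8 > arr[3]=4

Total inversions: 3

The array has 3 inversion(s): (1,2), (1,3), (2,3). Each pair (i,j) satisfies i < j and arr[i] > arr[j].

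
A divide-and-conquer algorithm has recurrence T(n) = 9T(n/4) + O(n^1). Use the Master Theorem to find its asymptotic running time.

Master Theorem for T(n) = 9T(n/4) + O(n^1):

a = 9, b = 4, c = 1
log_b(a) = log_4(9) = 1.5850

Case 1: c = 1 < log_4(9) = 1.5850
T(n) = O(n^(log_4 9))

For T(n) = 9T(n/4) + O(n^1): log_4(9) = 1.5850. This is Case 1 of the Master Theorem (c < log_b(a), work dominated by leaves), giving O(n^(log_4 9)).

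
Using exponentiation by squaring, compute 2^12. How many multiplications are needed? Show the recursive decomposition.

Computing 2^12 by squaring (build up from 2^1; each line after the first costs one multiplication):

2^1 = 2
2^2 = (2^1)^2 = 2^2 = 4
2^3 = 2 * 2^2 = 2 * 4 = 8
2^6 = (2^3)^2 = 8^2 = 64
2^12 = (2^6)^2 = 64^2 = 4096

Result: 4096
Multiplications needed: 4 (4 lines after 2^1)

2^12 = 4096. Using exponentiation by squaring, this requires 4 multiplications. The key idea: if the exponent is even, square the half-power; if odd, multiply by the base once.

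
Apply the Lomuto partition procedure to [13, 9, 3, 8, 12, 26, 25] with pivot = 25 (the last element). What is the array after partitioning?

Lomuto partition with pivot = 25:

Initial array: [13, 9, 3, 8, 12, 26, 25]

arr[0]=13 <= 25: swap with position 0, array becomes [13, 9, 3, 8, 12, 26, 25]
arr[1]=9 <= 25: swap with position 1, array becomes [13, 9, 3, 8, 12, 26, 25]
arr[2]=3 <= 25: swap with position 2, array becomes [13, 9, 3, 8, 12, 26, 25]
arr[3]=8 <= 25: swap with position 3, array becomes [13, 9, 3, 8, 12, 26, 25]
arr[4]=12 <= 25: swap with position 4, array becomes [13, 9, 3, 8, 12, 26, 25]
arr[5]=26 > 25: no swap

Place pivot at position 5: [13, 9, 3, 8, 12, 25, 26]
Pivot position: 5

After partitioning with pivot 25, the array becomes [13, 9, 3, 8, 12, 25, 26]. The pivot is placed at index 5. All elements to the left of the pivot are <= 25, and all elements to the right are > 25.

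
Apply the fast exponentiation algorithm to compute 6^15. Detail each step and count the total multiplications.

Computing 6^15 by squaring (build up from 6^1; each line after the first costs one multiplication):

6^1 = 6
6^2 = (6^1)^2 = 6^2 = 36
6^3 = 6 * 6^2 = 6 * 36 = 216
6^6 = (6^3)^2 = 216^2 = 46656
6^7 = 6 * 6^6 = 6 * 46656 = 279936
6^14 = (6^7)^2 = 279936^2 = 78364164096
6^15 = 6 * 6^14 = 6 * 78364164096 = 470184984576

Result: 470184984576
Multiplications needed: 6 (6 lines after 6^1)

6^15 = 470184984576. Using exponentiation by squaring, this requires 6 multiplications. The key idea: if the exponent is even, square the half-power; if odd, multiply by the base once.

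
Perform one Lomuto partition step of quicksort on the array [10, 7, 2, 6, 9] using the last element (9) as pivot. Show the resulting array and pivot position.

Lomuto partition with pivot = 9:

Initial array: [10, 7, 2, 6, 9]

arr[0]=10 > 9: no swap
arr[1]=7 <= 9: swap with position 0, array becomes [7, 10, 2, 6, 9]
arr[2]=2 <= 9: swap with position 1, array becomes [7, 2, 10, 6, 9]
arr[3]=6 <= 9: swap with position 2, array becomes [7, 2, 6, 10, 9]

Place pivot at position 3: [7, 2, 6, 9, 10]
Pivot position: 3

After partitioning with pivot 9, the array becomes [7, 2, 6, 9, 10]. The pivot is placed at index 3. All elements to the left of the pivot are <= 9, and all elements to the right are > 9.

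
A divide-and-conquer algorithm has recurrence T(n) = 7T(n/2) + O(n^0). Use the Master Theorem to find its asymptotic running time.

Master Theorem for T(n) = 7T(n/2) + O(n^0):

a = 7, b = 2, c = 0
log_b(a) = log_2(7) = 2.8074

Case 1: c = 0 < log_2(7) = 2.8074
T(n) = O(n^(log_2 7))

For T(n) = 7T(n/2) + O(n^0): log_2(7) = 2.8074. This is Case 1 of the Master Theorem (c < log_b(a), work dominated by leaves), giving O(n^(log_2 7)).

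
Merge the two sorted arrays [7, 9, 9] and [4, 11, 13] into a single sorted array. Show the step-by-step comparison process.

Merging process:

Compare 7 vs 4: take 4 from right. Merged: [4]
Compare 7 vs 11: take 7 from left. Merged: [4, 7]
Compare 9 vs 11: take 9 from left. Merged: [4, 7, 9]
Compare 9 vs 11: take 9 from left. Merged: [4, 7, 9, 9]
Append remaining from right: [11, 13]. Merged: [4, 7, 9, 9, 11, 13]

Final merged array: [4, 7, 9, 9, 11, 13]
Total comparisons: 4

The merged array is [4, 7, 9, 9, 11, 13], requiring 4 comparisons. The merge step runs in O(n) time where n is the total number of elements.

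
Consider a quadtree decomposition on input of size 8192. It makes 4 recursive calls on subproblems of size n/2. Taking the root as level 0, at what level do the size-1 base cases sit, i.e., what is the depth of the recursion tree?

For divide and conquer with division factor 2:

Problem sizes at each level:
Level 0: 8192
Level 1: 4096
Level 2: 2048
Level 3: 1024
Level 4: 512
Level 5: 256
Level 6: 128
Level 7: 64
Level 8: 32
Level 9: 16
Level 10: 8
Level 11: 4
Level 12: 2
Level 13: 1

The root is level 0 and the size-1 base case is level 13 (the tree spans levels 0 through 13, i.e. 14 levels counting the root), so the depth is the number of divisions: log_2(8192) = 13

The recursion tree depth is log_2(8192) = 13. At each level, the problem size is divided by 2, so it takes 13 divisions to reduce to a base case of size 1. The algorithm makes 4 recursive calls at each level.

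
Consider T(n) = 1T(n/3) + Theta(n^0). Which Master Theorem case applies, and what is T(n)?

Master Theorem for T(n) = 1T(n/3) + O(n^0):

a = 1, b = 3, c = 0
log_b(a) = log_3(1) = 0.0000

Case 2: c = 0 = log_3(1) = 0.0000
T(n) = O(n^0 log n) = O(log n)

For T(n) = 1T(n/3) + O(n^0): log_3(1) = 0.0000. This is Case 2 of the Master Theorem (c = log_b(a), equal work at all levels), giving O(log n).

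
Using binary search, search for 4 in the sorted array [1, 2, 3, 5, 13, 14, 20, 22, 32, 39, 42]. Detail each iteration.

Binary search for 4 in [1, 2, 3, 5, 13, 14, 20, 22, 32, 39, 42]:

lo=0, hi=10, mid=5, arr[mid]=14 -> 14 > 4, search left half
lo=0, hi=4, mid=2, arr[mid]=3 -> 3 < 4, search right half
lo=3, hi=4, mid=3, arr[mid]=5 -> 5 > 4, search left half
lo=3 > hi=2, target 4 not found

Binary search determines that 4 is not in the array after 3 comparisons. The search space was exhausted without finding the target.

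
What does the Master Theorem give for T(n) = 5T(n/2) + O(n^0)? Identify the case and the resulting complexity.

Master Theorem for T(n) = 5T(n/2) + O(n^0):

a = 5, b = 2, c = 0
log_b(a) = log_2(5) = 2.3219

Case 1: c = 0 < log_2(5) = 2.3219
T(n) = O(n^(log_2 5))

For T(n) = 5T(n/2) + O(n^0): log_2(5) = 2.3219. This is Case 1 of the Master Theorem (c < log_b(a), work dominated by leaves), giving O(n^(log_2 5)).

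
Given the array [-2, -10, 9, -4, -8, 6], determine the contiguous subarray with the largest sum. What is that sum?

Using Kadane's algorithm on [-2, -10, 9, -4, -8, 6]:

Scanning through the array:
Position 1 (value -10): max_ending_here = -10, max_so_far = -2
Position 2 (value 9): max_ending_here = 9, max_so_far = 9
Position 3 (value -4): max_ending_here = 5, max_so_far = 9
Position 4 (value -8): max_ending_here = -3, max_so_far = 9
Position 5 (value 6): max_ending_here = 6, max_so_far = 9

Maximum subarray: [9]
Maximum sum: 9

The maximum subarray is [9] with sum 9. This subarray runs from index 2 to index 2.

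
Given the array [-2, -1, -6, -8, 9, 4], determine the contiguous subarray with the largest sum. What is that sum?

Using Kadane's algorithm on [-2, -1, -6, -8, 9, 4]:

Scanning through the array:
Position 1 (value -1): max_ending_here = -1, max_so_far = -1
Position 2 (value -6): max_ending_here = -6, max_so_far = -1
Position 3 (value -8): max_ending_here = -8, max_so_far = -1
Position 4 (value 9): max_ending_here = 9, max_so_far = 9
Position 5 (value 4): max_ending_here = 13, max_so_far = 13

Maximum subarray: [9, 4]
Maximum sum: 13

The maximum subarray is [9, 4] with sum 13. This subarray runs from index 4 to index 5.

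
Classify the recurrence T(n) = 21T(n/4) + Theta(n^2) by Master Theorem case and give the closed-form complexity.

Master Theorem for T(n) = 21T(n/4) + O(n^2):

a = 21, b = 4, c = 2
log_b(a) = log_4(21) = 2.1962

Case 1: c = 2 < log_4(21) = 2.1962
T(n) = O(n^(log_4 21))

For T(n) = 21T(n/4) + O(n^2): log_4(21) = 2.1962. This is Case 1 of the Master Theorem (c < log_b(a), work dominated by leaves), giving O(n^(log_4 21)).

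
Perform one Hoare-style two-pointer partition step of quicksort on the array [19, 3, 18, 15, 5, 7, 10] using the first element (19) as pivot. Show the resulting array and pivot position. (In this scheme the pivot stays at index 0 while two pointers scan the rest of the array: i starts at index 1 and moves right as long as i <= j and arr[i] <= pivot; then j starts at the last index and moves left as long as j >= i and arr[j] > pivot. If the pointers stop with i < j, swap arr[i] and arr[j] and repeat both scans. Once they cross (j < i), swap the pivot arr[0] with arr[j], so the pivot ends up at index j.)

Hoare-style two-pointer partition with pivot = 19:

Initial array: [19, 3, 18, 15, 5, 7, 10]

Pointers start at i = 1, j = 6.
i ends at 7, j ends at 6: the pointers have crossed (j < i), so scanning stops.

Swap pivot arr[0] with arr[6] to place pivot at position 6: [10, 3, 18, 15, 5, 7, 19]
Pivot position: 6

After partitioning with pivot 19, the array becomes [10, 3, 18, 15, 5, 7, 19]. The pivot is placed at index 6. All elements to the left of the pivot are <= 19, and all elements to the right are > 19.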